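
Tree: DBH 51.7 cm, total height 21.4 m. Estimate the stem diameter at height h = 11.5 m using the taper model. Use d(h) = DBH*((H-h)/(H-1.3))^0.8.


Taper: d(h) = DBH * ((H - h) / (H - 1.3))^0.8
Numerator = H - h = 21.4 - 11.5 = 9.9 m
Denominator = H - 1.3 = 21.4 - 1.3 = 20.1 m
Ratio = 9.9 / 20.1 = 0.49254
d = 51.7 * 0.49254^0.8 = 29.3 cm

29.3


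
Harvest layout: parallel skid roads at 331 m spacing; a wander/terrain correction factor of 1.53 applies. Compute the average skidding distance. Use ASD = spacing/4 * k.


Formula: ASD = (spacing / 4) * correction
Uncorrected distance = spacing / 4 = 331 / 4 = 82.75 m
ASD = 82.75 * 1.53 = 127 m

127


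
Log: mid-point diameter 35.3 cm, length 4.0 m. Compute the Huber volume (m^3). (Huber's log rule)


Huber: V = Am * L,  Am = pi*(Dm/200)^2
Am = pi*(35.3/200)^2 = 0.097868 m^2
V = 0.097868*4.0 = 0.3915 m^3

0.3915


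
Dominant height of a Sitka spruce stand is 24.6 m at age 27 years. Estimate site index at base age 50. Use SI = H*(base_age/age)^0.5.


Formula: SI = H_dom * (base_age / age)^0.5
Age ratio = 50 / 27 = 1.85185
sqrt(age_ratio) = 1.36083
SI = 24.6 * 1.36083 = 33.5 m

33.5


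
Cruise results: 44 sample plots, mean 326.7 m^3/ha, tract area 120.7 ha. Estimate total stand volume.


Formula: Total Volume = Mean Volume per ha * Total Area
Total Volume = 326.7 m^3/ha * 120.7 ha
Total Volume = 39433 m^3

39433


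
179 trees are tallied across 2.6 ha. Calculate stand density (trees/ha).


Formula: Stand Density = N_trees / Area_ha
Density = 179 trees / 2.6 ha
Density = 69 trees/ha

69


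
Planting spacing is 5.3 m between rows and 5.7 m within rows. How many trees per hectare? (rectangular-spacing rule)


Formula: TPH = 10000 m^2/ha / (spacing_x * spacing_y)
Area per tree = 5.3 m * 5.7 m = 30.21 m^2
TPH = 10000 / 30.21 = 331 trees/ha

331


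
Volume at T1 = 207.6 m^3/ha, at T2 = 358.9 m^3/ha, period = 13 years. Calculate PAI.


Formula: PAI = (V_T2 - V_T1) / (T2 - T1)
Volume increment = 358.9 - 207.6 = 151.3 m^3/ha
PAI = 151.3 / 13 = 11.64 m^3/ha/year

11.64


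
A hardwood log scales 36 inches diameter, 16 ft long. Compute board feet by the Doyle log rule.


Doyle: BF = (D - 4)^2 * L / 16
Adjusted diameter = 36 - 4 = 32 in
(D-4)^2 = 32^2 = 1024
BF = 1024 * 16 / 16 = 1024 BF

1024


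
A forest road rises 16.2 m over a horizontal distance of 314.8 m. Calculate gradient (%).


Formula: Gradient = rise / run * 100
Gradient = 16.2 / 314.8 * 100 = 5.1%

5.1


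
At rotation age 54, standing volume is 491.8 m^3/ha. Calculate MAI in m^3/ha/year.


Formula: MAI = Total Volume / Stand Age
MAI = 491.8 m^3/ha / 54 years
MAI = 9.11 m^3/ha/year

9.11


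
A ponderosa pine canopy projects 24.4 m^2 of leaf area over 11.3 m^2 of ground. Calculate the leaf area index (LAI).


Formula: LAI = total leaf area / ground area  (dimensionless)
LAI = 24.4 m^2 / 11.3 m^2
LAI = 2.16

2.16


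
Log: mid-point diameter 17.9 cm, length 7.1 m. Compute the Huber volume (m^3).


Huber: V = Am * L,  Am = pi*(Dm/200)^2
Am = pi*(17.9/200)^2 = 0.025165 m^2
V = 0.025165*7.1 = 0.1787 m^3

0.1787


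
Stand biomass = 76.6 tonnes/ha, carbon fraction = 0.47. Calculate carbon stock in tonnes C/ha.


Formula: Carbon Stock = Biomass * Carbon Fraction
C = 76.6 t/ha * 0.47
C = 36.0 t C/ha

36.0


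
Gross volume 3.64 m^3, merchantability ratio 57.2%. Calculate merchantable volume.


Formula: MV = V_total * (merchantable_pct / 100)
Merchantable fraction = 57.2% / 100 = 0.572
MV = 3.64 m^3 * 0.572 = 2.082 m^3

2.082


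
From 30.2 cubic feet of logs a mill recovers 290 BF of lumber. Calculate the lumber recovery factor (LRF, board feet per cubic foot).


Formula: LRF = Lumber Output (BF) / Log Input (ft^3)
LRF = 290 BF / 30.2 ft^3
LRF = 9.6 BF/ft^3

9.6


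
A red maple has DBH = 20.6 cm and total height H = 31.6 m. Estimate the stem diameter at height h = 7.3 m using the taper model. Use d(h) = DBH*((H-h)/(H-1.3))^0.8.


Taper: d(h) = DBH * ((H - h) / (H - 1.3))^0.8
Numerator = H - h = 31.6 - 7.3 = 24.3 m
Denominator = H - 1.3 = 31.6 - 1.3 = 30.3 m
Ratio = 24.3 / 30.3 = 0.80198
d = 20.6 * 0.80198^0.8 = 17.3 cm

17.3


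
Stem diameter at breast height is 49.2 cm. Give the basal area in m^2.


Formula: BA = pi * (DBH/2)^2 / 10000  (cm^2 to m^2)
Radius = DBH/2 = 49.2/2 = 24.6 cm
BA = pi * 24.6^2 / 10000
   = 1901.1662 cm^2 / 10000
   = 0.1901 m^2

0.1901


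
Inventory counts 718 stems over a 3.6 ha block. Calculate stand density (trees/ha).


Formula: Stand Density = N_trees / Area_ha
Density = 718 trees / 3.6 ha
Density = 199 trees/ha

199


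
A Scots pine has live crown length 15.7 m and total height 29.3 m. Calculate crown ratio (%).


Formula: Crown Ratio = (Crown Length / Total Height) * 100
CR = (15.7 m / 29.3 m) * 100
CR = 0.5358 * 100 = 53.6%

53.6


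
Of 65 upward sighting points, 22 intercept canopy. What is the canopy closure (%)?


Formula: Canopy closure = covered points / total points * 100
Closure = 22 / 65 * 100
Closure = 0.3385 * 100 = 33.8%

33.8


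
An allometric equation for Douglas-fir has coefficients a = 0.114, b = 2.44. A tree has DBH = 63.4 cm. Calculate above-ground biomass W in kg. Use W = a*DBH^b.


Formula: W = a * DBH^b  (allometric power law)
DBH^b = 63.4^2.44 = 24951.5649
W = 0.114 * 24951.5649 = 2844.5 kg

2844.5


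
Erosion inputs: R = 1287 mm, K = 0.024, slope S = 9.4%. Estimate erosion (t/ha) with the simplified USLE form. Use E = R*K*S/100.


Formula: E = R * K * S / 100  (simplified USLE)
R * K = 1287 * 0.024 = 30.888
E = 30.888 * 9.4 / 100 = 2.9 t/ha

2.9


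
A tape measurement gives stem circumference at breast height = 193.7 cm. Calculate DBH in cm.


Formula: DBH = C / pi
DBH = 193.7 / pi
pi = 3.14159...
DBH = 61.7 cm

61.7


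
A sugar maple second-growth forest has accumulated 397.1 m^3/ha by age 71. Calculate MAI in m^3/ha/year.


Formula: MAI = Total Volume / Stand Age
MAI = 397.1 m^3/ha / 71 years
MAI = 5.59 m^3/ha/year

5.59


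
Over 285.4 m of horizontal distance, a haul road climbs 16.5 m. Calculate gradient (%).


Formula: Gradient = rise / run * 100
Gradient = 16.5 / 285.4 * 100 = 5.8%

5.8


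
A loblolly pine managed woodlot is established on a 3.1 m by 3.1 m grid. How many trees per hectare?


Formula: TPH = 10000 m^2/ha / (spacing_x * spacing_y)
Area per tree = 3.1 m * 3.1 m = 9.61 m^2
TPH = 10000 / 9.61 = 1041 trees/ha

1041


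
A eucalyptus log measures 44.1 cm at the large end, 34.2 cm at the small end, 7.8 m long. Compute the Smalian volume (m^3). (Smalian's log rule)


Smalian: V = (A1 + A2)/2 * L,  A = pi*(D/200)^2
A1 = pi*(44.1/200)^2 = 0.152745 m^2
A2 = pi*(34.2/200)^2 = 0.091863 m^2
V = (0.152745+0.091863)/2*7.8 = 0.954 m^3

0.954


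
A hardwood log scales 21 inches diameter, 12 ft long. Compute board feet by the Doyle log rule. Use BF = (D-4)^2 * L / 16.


Doyle: BF = (D - 4)^2 * L / 16
Adjusted diameter = 21 - 4 = 17 in
(D-4)^2 = 17^2 = 289
BF = 289 * 12 / 16 = 217 BF

217


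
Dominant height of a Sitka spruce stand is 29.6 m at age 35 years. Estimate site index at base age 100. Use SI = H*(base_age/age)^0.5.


Formula: SI = H_dom * (base_age / age)^0.5
Age ratio = 100 / 35 = 2.85714
sqrt(age_ratio) = 1.69031
SI = 29.6 * 1.69031 = 50.0 m

50.0


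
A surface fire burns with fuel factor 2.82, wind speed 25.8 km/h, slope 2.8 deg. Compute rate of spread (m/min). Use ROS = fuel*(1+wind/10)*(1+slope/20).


Formula: ROS = fuel * (1 + wind/10) * (1 + slope/20)
Wind factor = 1 + 25.8/10 = 3.58
Slope factor = 1 + 2.8/20 = 1.14
ROS = 2.82 * 3.58 * 1.14 = 11.51 m/min

11.51


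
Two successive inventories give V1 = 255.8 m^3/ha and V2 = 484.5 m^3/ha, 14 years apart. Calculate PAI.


Formula: PAI = (V_T2 - V_T1) / (T2 - T1)
Volume increment = 484.5 - 255.8 = 228.7 m^3/ha
PAI = 228.7 / 14 = 16.34 m^3/ha/year

16.34


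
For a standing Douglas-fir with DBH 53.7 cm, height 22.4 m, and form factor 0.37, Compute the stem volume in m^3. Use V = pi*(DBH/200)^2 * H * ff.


Formula: V = pi * (DBH/200)^2 * H * ff
Radius = DBH/200 = 53.7/200 = 0.2685 m
Radius^2 = 0.2685^2 = 0.07209225 m^2
V = pi * 0.07209225 * 22.4 * 0.37
V = 1.877 m^3

1.877


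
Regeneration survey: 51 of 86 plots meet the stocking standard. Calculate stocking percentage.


Formula: Stocking % = stocked plots / total plots * 100
Stocking = 51 / 86 * 100
Stocking = 0.593 * 100 = 59.3%

59.3


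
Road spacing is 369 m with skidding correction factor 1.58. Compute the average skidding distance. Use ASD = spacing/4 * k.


Formula: ASD = (spacing / 4) * correction
Uncorrected distance = spacing / 4 = 369 / 4 = 92.25 m
ASD = 92.25 * 1.58 = 146 m

146


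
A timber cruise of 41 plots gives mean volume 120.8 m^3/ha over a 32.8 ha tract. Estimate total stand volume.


Formula: Total Volume = Mean Volume per ha * Total Area
Total Volume = 120.8 m^3/ha * 32.8 ha
Total Volume = 3962 m^3

3962


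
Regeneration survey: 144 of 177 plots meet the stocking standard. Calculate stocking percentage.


Formula: Stocking % = stocked plots / total plots * 100
Stocking = 144 / 177 * 100
Stocking = 0.8136 * 100 = 81.4%

81.4


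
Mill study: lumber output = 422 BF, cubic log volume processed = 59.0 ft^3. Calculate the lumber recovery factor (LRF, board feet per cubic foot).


Formula: LRF = Lumber Output (BF) / Log Input (ft^3)
LRF = 422 BF / 59.0 ft^3
LRF = 7.15 BF/ft^3

7.15


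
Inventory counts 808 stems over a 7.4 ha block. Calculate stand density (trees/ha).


Formula: Stand Density = N_trees / Area_ha
Density = 808 trees / 7.4 ha
Density = 109 trees/ha

109


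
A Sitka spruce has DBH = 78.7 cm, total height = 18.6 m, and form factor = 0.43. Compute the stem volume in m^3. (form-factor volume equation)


Formula: V = pi * (DBH/200)^2 * H * ff
Radius = DBH/200 = 78.7/200 = 0.3935 m
Radius^2 = 0.3935^2 = 0.15484225 m^2
V = pi * 0.15484225 * 18.6 * 0.43
V = 3.891 m^3

3.891


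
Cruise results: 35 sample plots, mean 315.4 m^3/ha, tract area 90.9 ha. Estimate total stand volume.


Formula: Total Volume = Mean Volume per ha * Total Area
Total Volume = 315.4 m^3/ha * 90.9 ha
Total Volume = 28670 m^3

28670


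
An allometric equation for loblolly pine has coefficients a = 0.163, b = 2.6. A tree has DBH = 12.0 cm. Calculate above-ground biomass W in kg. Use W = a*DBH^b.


Formula: W = a * DBH^b  (allometric power law)
DBH^b = 12.0^2.6 = 639.5452
W = 0.163 * 639.5452 = 104.2 kg

104.2


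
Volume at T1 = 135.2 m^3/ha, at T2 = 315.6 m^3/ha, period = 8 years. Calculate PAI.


Formula: PAI = (V_T2 - V_T1) / (T2 - T1)
Volume increment = 315.6 - 135.2 = 180.4 m^3/ha
PAI = 180.4 / 8 = 22.55 m^3/ha/year

22.55


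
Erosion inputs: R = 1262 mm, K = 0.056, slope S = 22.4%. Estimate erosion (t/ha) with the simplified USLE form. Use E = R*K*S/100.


Formula: E = R * K * S / 100  (simplified USLE)
R * K = 1262 * 0.056 = 70.672
E = 70.672 * 22.4 / 100 = 15.83 t/ha

15.83


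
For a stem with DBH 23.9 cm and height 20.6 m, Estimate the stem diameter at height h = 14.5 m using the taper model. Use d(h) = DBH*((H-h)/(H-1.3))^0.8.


Taper: d(h) = DBH * ((H - h) / (H - 1.3))^0.8
Numerator = H - h = 20.6 - 14.5 = 6.1 m
Denominator = H - 1.3 = 20.6 - 1.3 = 19.3 m
Ratio = 6.1 / 19.3 = 0.31606
d = 23.9 * 0.31606^0.8 = 9.5 cm

9.5


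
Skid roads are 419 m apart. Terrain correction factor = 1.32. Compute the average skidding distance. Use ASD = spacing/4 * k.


Formula: ASD = (spacing / 4) * correction
Uncorrected distance = spacing / 4 = 419 / 4 = 104.75 m
ASD = 104.75 * 1.32 = 138 m

138


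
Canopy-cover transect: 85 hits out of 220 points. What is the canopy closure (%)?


Formula: Canopy closure = covered points / total points * 100
Closure = 85 / 220 * 100
Closure = 0.3864 * 100 = 38.6%

38.6


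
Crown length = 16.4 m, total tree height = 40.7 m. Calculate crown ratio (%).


Formula: Crown Ratio = (Crown Length / Total Height) * 100
CR = (16.4 m / 40.7 m) * 100
CR = 0.4029 * 100 = 40.3%

40.3


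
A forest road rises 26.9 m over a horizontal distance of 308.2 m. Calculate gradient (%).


Formula: Gradient = rise / run * 100
Gradient = 26.9 / 308.2 * 100 = 8.7%

8.7


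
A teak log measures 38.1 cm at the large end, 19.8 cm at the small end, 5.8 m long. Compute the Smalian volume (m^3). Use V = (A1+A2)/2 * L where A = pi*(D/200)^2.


Smalian: V = (A1 + A2)/2 * L,  A = pi*(D/200)^2
A1 = pi*(38.1/200)^2 = 0.114009 m^2
A2 = pi*(19.8/200)^2 = 0.030791 m^2
V = (0.114009+0.030791)/2*5.8 = 0.4199 m^3

0.4199


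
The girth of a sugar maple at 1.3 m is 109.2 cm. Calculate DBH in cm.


Formula: DBH = C / pi
DBH = 109.2 / pi
pi = 3.14159...
DBH = 34.8 cm

34.8


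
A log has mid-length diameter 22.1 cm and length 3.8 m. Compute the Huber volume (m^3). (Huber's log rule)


Huber: V = Am * L,  Am = pi*(Dm/200)^2
Am = pi*(22.1/200)^2 = 0.03836 m^2
V = 0.03836*3.8 = 0.1458 m^3

0.1458


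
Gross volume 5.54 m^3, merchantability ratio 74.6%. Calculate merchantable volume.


Formula: MV = V_total * (merchantable_pct / 100)
Merchantable fraction = 74.6% / 100 = 0.746
MV = 5.54 m^3 * 0.746 = 4.133 m^3

4.133


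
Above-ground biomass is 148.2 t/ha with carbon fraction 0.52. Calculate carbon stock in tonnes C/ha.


Formula: Carbon Stock = Biomass * Carbon Fraction
C = 148.2 t/ha * 0.52
C = 77.1 t C/ha

77.1


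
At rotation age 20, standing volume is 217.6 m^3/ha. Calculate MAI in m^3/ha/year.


Formula: MAI = Total Volume / Stand Age
MAI = 217.6 m^3/ha / 20 years
MAI = 10.88 m^3/ha/year

10.88


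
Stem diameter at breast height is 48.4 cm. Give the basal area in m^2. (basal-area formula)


Formula: BA = pi * (DBH/2)^2 / 10000  (cm^2 to m^2)
Radius = DBH/2 = 48.4/2 = 24.2 cm
BA = pi * 24.2^2 / 10000
   = 1839.8423 cm^2 / 10000
   = 0.184 m^2

0.184


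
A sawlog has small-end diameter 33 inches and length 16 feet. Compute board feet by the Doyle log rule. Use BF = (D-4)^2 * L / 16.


Doyle: BF = (D - 4)^2 * L / 16
Adjusted diameter = 33 - 4 = 29 in
(D-4)^2 = 29^2 = 841
BF = 841 * 16 / 16 = 841 BF

841


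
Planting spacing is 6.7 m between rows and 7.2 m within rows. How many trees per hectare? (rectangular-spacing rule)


Formula: TPH = 10000 m^2/ha / (spacing_x * spacing_y)
Area per tree = 6.7 m * 7.2 m = 48.24 m^2
TPH = 10000 / 48.24 = 207 trees/ha

207


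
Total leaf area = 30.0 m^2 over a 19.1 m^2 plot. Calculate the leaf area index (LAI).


Formula: LAI = total leaf area / ground area  (dimensionless)
LAI = 30.0 m^2 / 19.1 m^2
LAI = 1.57

1.57


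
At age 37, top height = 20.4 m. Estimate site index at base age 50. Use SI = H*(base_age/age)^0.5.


Formula: SI = H_dom * (base_age / age)^0.5
Age ratio = 50 / 37 = 1.35135
sqrt(age_ratio) = 1.16248
SI = 20.4 * 1.16248 = 23.7 m

23.7


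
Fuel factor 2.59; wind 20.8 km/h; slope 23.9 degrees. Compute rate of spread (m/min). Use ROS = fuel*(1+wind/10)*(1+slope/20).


Formula: ROS = fuel * (1 + wind/10) * (1 + slope/20)
Wind factor = 1 + 20.8/10 = 3.08
Slope factor = 1 + 23.9/20 = 2.195
ROS = 2.59 * 3.08 * 2.195 = 17.51 m/min

17.51


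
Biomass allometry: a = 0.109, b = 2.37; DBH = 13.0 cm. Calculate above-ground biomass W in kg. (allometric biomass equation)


Formula: W = a * DBH^b  (allometric power law)
DBH^b = 13.0^2.37 = 436.5618
W = 0.109 * 436.5618 = 47.6 kg

47.6


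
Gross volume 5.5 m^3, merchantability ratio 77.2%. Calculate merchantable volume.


Formula: MV = V_total * (merchantable_pct / 100)
Merchantable fraction = 77.2% / 100 = 0.772
MV = 5.5 m^3 * 0.772 = 4.246 m^3

4.246


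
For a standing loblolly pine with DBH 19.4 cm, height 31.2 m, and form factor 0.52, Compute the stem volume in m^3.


Formula: V = pi * (DBH/200)^2 * H * ff
Radius = DBH/200 = 19.4/200 = 0.097 m
Radius^2 = 0.097^2 = 0.009409 m^2
V = pi * 0.009409 * 31.2 * 0.52
V = 0.48 m^3

0.48


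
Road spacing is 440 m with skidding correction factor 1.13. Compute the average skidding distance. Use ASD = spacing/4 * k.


Formula: ASD = (spacing / 4) * correction
Uncorrected distance = spacing / 4 = 440 / 4 = 110 m
ASD = 110 * 1.13 = 124 m

124


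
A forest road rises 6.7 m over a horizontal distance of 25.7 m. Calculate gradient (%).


Formula: Gradient = rise / run * 100
Gradient = 6.7 / 25.7 * 100 = 26.1%

26.1


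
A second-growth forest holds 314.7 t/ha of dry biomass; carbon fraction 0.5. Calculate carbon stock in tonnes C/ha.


Formula: Carbon Stock = Biomass * Carbon Fraction
C = 314.7 t/ha * 0.5
C = 157.4 t C/ha

157.4


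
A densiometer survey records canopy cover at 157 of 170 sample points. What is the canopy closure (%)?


Formula: Canopy closure = covered points / total points * 100
Closure = 157 / 170 * 100
Closure = 0.9235 * 100 = 92.4%

92.4


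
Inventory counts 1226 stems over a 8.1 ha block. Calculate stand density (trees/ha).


Formula: Stand Density = N_trees / Area_ha
Density = 1226 trees / 8.1 ha
Density = 151 trees/ha

151


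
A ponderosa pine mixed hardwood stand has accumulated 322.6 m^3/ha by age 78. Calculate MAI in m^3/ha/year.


Formula: MAI = Total Volume / Stand Age
MAI = 322.6 m^3/ha / 78 years
MAI = 4.14 m^3/ha/year

4.14


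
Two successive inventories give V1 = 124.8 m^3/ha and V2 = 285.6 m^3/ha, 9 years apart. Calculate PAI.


Formula: PAI = (V_T2 - V_T1) / (T2 - T1)
Volume increment = 285.6 - 124.8 = 160.8 m^3/ha
PAI = 160.8 / 9 = 17.87 m^3/ha/year

17.87


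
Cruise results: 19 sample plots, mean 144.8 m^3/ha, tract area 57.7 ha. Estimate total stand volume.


Formula: Total Volume = Mean Volume per ha * Total Area
Total Volume = 144.8 m^3/ha * 57.7 ha
Total Volume = 8355 m^3

8355


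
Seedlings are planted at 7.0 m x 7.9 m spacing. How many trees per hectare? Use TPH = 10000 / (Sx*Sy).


Formula: TPH = 10000 m^2/ha / (spacing_x * spacing_y)
Area per tree = 7.0 m * 7.9 m = 55.3 m^2
TPH = 10000 / 55.3 = 181 trees/ha

181


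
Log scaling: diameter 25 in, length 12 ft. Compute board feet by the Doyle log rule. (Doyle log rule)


Doyle: BF = (D - 4)^2 * L / 16
Adjusted diameter = 25 - 4 = 21 in
(D-4)^2 = 21^2 = 441
BF = 441 * 12 / 16 = 331 BF

331


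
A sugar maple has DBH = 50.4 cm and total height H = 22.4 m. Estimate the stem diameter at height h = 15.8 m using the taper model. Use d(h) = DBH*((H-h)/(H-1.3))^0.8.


Taper: d(h) = DBH * ((H - h) / (H - 1.3))^0.8
Numerator = H - h = 22.4 - 15.8 = 6.6 m
Denominator = H - 1.3 = 22.4 - 1.3 = 21.1 m
Ratio = 6.6 / 21.1 = 0.3128
d = 50.4 * 0.3128^0.8 = 19.9 cm

19.9


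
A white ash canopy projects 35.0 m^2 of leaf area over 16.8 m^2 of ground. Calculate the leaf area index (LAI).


Formula: LAI = total leaf area / ground area  (dimensionless)
LAI = 35.0 m^2 / 16.8 m^2
LAI = 2.08

2.08


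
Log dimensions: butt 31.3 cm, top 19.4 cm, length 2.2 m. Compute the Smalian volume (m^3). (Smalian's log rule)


Smalian: V = (A1 + A2)/2 * L,  A = pi*(D/200)^2
A1 = pi*(31.3/200)^2 = 0.076945 m^2
A2 = pi*(19.4/200)^2 = 0.029559 m^2
V = (0.076945+0.029559)/2*2.2 = 0.1172 m^3

0.1172


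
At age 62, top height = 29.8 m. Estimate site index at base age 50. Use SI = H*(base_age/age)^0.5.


Formula: SI = H_dom * (base_age / age)^0.5
Age ratio = 50 / 62 = 0.80645
sqrt(age_ratio) = 0.89803
SI = 29.8 * 0.89803 = 26.8 m

26.8


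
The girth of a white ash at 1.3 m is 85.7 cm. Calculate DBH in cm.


Formula: DBH = C / pi
DBH = 85.7 / pi
pi = 3.14159...
DBH = 27.3 cm

27.3


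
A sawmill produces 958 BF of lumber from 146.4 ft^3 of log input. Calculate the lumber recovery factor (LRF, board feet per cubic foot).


Formula: LRF = Lumber Output (BF) / Log Input (ft^3)
LRF = 958 BF / 146.4 ft^3
LRF = 6.54 BF/ft^3

6.54


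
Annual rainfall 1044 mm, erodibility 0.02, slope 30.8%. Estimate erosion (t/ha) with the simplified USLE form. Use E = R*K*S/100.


Formula: E = R * K * S / 100  (simplified USLE)
R * K = 1044 * 0.02 = 20.88
E = 20.88 * 30.8 / 100 = 6.43 t/ha

6.43


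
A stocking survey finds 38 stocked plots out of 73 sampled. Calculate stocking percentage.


Formula: Stocking % = stocked plots / total plots * 100
Stocking = 38 / 73 * 100
Stocking = 0.5205 * 100 = 52.1%

52.1


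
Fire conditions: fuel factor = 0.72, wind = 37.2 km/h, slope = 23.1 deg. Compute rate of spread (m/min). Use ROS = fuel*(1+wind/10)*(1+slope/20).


Formula: ROS = fuel * (1 + wind/10) * (1 + slope/20)
Wind factor = 1 + 37.2/10 = 4.72
Slope factor = 1 + 23.1/20 = 2.155
ROS = 0.72 * 4.72 * 2.155 = 7.32 m/min

7.32


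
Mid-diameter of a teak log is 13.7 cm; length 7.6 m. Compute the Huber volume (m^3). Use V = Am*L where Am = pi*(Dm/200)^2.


Huber: V = Am * L,  Am = pi*(Dm/200)^2
Am = pi*(13.7/200)^2 = 0.014741 m^2
V = 0.014741*7.6 = 0.112 m^3

0.112


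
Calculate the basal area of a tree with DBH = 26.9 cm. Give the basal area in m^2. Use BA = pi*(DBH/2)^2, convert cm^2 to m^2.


Formula: BA = pi * (DBH/2)^2 / 10000  (cm^2 to m^2)
Radius = DBH/2 = 26.9/2 = 13.45 cm
BA = pi * 13.45^2 / 10000
   = 568.322 cm^2 / 10000
   = 0.0568 m^2

0.0568


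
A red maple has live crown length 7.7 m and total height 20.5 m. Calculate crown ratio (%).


Formula: Crown Ratio = (Crown Length / Total Height) * 100
CR = (7.7 m / 20.5 m) * 100
CR = 0.3756 * 100 = 37.6%

37.6


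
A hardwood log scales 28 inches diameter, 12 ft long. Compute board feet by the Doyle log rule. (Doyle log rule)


Doyle: BF = (D - 4)^2 * L / 16
Adjusted diameter = 28 - 4 = 24 in
(D-4)^2 = 24^2 = 576
BF = 576 * 12 / 16 = 432 BF

432


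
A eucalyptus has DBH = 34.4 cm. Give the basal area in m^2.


Formula: BA = pi * (DBH/2)^2 / 10000  (cm^2 to m^2)
Radius = DBH/2 = 34.4/2 = 17.2 cm
BA = pi * 17.2^2 / 10000
   = 929.4088 cm^2 / 10000
   = 0.0929 m^2

0.0929


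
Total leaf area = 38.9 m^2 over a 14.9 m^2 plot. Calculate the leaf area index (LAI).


Formula: LAI = total leaf area / ground area  (dimensionless)
LAI = 38.9 m^2 / 14.9 m^2
LAI = 2.61

2.61


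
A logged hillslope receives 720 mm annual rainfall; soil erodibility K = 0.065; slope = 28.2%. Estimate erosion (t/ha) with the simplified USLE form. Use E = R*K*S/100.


Formula: E = R * K * S / 100  (simplified USLE)
R * K = 720 * 0.065 = 46.8
E = 46.8 * 28.2 / 100 = 13.2 t/ha

13.2


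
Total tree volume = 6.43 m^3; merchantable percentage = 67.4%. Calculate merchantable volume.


Formula: MV = V_total * (merchantable_pct / 100)
Merchantable fraction = 67.4% / 100 = 0.674
MV = 6.43 m^3 * 0.674 = 4.334 m^3

4.334


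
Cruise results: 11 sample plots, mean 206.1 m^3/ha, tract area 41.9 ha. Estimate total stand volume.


Formula: Total Volume = Mean Volume per ha * Total Area
Total Volume = 206.1 m^3/ha * 41.9 ha
Total Volume = 8636 m^3

8636


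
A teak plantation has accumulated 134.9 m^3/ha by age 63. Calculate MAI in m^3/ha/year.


Formula: MAI = Total Volume / Stand Age
MAI = 134.9 m^3/ha / 63 years
MAI = 2.14 m^3/ha/year

2.14


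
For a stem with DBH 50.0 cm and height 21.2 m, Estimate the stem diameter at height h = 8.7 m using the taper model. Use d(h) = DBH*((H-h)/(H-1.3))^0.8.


Taper: d(h) = DBH * ((H - h) / (H - 1.3))^0.8
Numerator = H - h = 21.2 - 8.7 = 12.5 m
Denominator = H - 1.3 = 21.2 - 1.3 = 19.9 m
Ratio = 12.5 / 19.9 = 0.62814
d = 50.0 * 0.62814^0.8 = 34.5 cm

34.5


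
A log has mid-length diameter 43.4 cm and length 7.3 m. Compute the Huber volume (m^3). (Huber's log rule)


Huber: V = Am * L,  Am = pi*(Dm/200)^2
Am = pi*(43.4/200)^2 = 0.147934 m^2
V = 0.147934*7.3 = 1.0799 m^3

1.0799


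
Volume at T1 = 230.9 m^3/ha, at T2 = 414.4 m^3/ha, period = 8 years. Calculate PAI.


Formula: PAI = (V_T2 - V_T1) / (T2 - T1)
Volume increment = 414.4 - 230.9 = 183.5 m^3/ha
PAI = 183.5 / 8 = 22.94 m^3/ha/year

22.94


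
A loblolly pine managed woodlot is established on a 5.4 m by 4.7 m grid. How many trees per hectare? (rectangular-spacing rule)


Formula: TPH = 10000 m^2/ha / (spacing_x * spacing_y)
Area per tree = 5.4 m * 4.7 m = 25.38 m^2
TPH = 10000 / 25.38 = 394 trees/ha

394


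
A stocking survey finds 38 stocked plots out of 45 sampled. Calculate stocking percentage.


Formula: Stocking % = stocked plots / total plots * 100
Stocking = 38 / 45 * 100
Stocking = 0.8444 * 100 = 84.4%

84.4


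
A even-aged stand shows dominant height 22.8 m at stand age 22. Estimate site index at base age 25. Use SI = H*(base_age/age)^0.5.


Formula: SI = H_dom * (base_age / age)^0.5
Age ratio = 25 / 22 = 1.13636
sqrt(age_ratio) = 1.066
SI = 22.8 * 1.066 = 24.3 m

24.3


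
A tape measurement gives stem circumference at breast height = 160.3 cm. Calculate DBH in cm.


Formula: DBH = C / pi
DBH = 160.3 / pi
pi = 3.14159...
DBH = 51.0 cm

51.0


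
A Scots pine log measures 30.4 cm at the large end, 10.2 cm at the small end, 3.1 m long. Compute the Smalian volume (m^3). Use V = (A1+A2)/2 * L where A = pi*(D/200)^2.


Smalian: V = (A1 + A2)/2 * L,  A = pi*(D/200)^2
A1 = pi*(30.4/200)^2 = 0.072583 m^2
A2 = pi*(10.2/200)^2 = 0.008171 m^2
V = (0.072583+0.008171)/2*3.1 = 0.1252 m^3

0.1252


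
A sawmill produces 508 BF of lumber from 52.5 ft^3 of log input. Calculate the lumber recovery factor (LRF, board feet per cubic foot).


Formula: LRF = Lumber Output (BF) / Log Input (ft^3)
LRF = 508 BF / 52.5 ft^3
LRF = 9.68 BF/ft^3

9.68


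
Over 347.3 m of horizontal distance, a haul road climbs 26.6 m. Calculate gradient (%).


Formula: Gradient = rise / run * 100
Gradient = 26.6 / 347.3 * 100 = 7.7%

7.7


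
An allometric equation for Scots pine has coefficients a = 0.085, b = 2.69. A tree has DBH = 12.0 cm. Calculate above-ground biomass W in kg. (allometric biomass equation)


Formula: W = a * DBH^b  (allometric power law)
DBH^b = 12.0^2.69 = 799.8297
W = 0.085 * 799.8297 = 68.0 kg

68.0


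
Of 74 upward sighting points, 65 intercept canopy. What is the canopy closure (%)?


Formula: Canopy closure = covered points / total points * 100
Closure = 65 / 74 * 100
Closure = 0.8784 * 100 = 87.8%

87.8


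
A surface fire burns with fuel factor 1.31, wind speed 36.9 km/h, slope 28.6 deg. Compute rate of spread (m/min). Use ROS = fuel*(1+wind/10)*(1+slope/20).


Formula: ROS = fuel * (1 + wind/10) * (1 + slope/20)
Wind factor = 1 + 36.9/10 = 4.69
Slope factor = 1 + 28.6/20 = 2.43
ROS = 1.31 * 4.69 * 2.43 = 14.93 m/min

14.93


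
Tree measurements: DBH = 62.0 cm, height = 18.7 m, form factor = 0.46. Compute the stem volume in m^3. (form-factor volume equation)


Formula: V = pi * (DBH/200)^2 * H * ff
Radius = DBH/200 = 62.0/200 = 0.31 m
Radius^2 = 0.31^2 = 0.0961 m^2
V = pi * 0.0961 * 18.7 * 0.46
V = 2.597 m^3

2.597


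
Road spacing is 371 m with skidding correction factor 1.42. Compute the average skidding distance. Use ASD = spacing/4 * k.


Formula: ASD = (spacing / 4) * correction
Uncorrected distance = spacing / 4 = 371 / 4 = 92.75 m
ASD = 92.75 * 1.42 = 132 m

132


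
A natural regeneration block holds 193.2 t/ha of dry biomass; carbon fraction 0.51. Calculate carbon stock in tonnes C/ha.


Formula: Carbon Stock = Biomass * Carbon Fraction
C = 193.2 t/ha * 0.51
C = 98.5 t C/ha

98.5


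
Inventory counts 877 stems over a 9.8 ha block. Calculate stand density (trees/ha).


Formula: Stand Density = N_trees / Area_ha
Density = 877 trees / 9.8 ha
Density = 89 trees/ha

89


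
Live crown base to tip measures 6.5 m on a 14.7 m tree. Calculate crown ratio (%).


Formula: Crown Ratio = (Crown Length / Total Height) * 100
CR = (6.5 m / 14.7 m) * 100
CR = 0.4422 * 100 = 44.2%

44.2


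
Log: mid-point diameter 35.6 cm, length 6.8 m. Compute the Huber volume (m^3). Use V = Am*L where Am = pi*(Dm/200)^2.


Huber: V = Am * L,  Am = pi*(Dm/200)^2
Am = pi*(35.6/200)^2 = 0.099538 m^2
V = 0.099538*6.8 = 0.6769 m^3

0.6769


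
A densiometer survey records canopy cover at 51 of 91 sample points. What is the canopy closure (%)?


Formula: Canopy closure = covered points / total points * 100
Closure = 51 / 91 * 100
Closure = 0.5604 * 100 = 56.0%

56.0


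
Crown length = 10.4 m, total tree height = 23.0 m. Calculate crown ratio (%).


Formula: Crown Ratio = (Crown Length / Total Height) * 100
CR = (10.4 m / 23.0 m) * 100
CR = 0.4522 * 100 = 45.2%

45.2


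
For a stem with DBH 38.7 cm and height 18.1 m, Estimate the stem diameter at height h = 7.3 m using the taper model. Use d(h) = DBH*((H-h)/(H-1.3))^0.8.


Taper: d(h) = DBH * ((H - h) / (H - 1.3))^0.8
Numerator = H - h = 18.1 - 7.3 = 10.8 m
Denominator = H - 1.3 = 18.1 - 1.3 = 16.8 m
Ratio = 10.8 / 16.8 = 0.64286
d = 38.7 * 0.64286^0.8 = 27.2 cm

27.2


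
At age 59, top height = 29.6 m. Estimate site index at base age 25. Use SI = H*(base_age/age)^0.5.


Formula: SI = H_dom * (base_age / age)^0.5
Age ratio = 25 / 59 = 0.42373
sqrt(age_ratio) = 0.65094
SI = 29.6 * 0.65094 = 19.3 m

19.3


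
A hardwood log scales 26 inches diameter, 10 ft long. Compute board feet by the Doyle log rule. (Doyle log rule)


Doyle: BF = (D - 4)^2 * L / 16
Adjusted diameter = 26 - 4 = 22 in
(D-4)^2 = 22^2 = 484
BF = 484 * 10 / 16 = 303 BF

303


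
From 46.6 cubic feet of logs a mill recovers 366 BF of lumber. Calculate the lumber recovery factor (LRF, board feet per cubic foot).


Formula: LRF = Lumber Output (BF) / Log Input (ft^3)
LRF = 366 BF / 46.6 ft^3
LRF = 7.85 BF/ft^3

7.85


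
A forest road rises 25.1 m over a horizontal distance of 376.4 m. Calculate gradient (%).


Formula: Gradient = rise / run * 100
Gradient = 25.1 / 376.4 * 100 = 6.7%

6.7


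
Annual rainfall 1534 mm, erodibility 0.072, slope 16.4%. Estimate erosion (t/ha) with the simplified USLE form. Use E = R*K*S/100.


Formula: E = R * K * S / 100  (simplified USLE)
R * K = 1534 * 0.072 = 110.448
E = 110.448 * 16.4 / 100 = 18.11 t/ha

18.11


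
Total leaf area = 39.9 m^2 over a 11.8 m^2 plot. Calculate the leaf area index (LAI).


Formula: LAI = total leaf area / ground area  (dimensionless)
LAI = 39.9 m^2 / 11.8 m^2
LAI = 3.38

3.38


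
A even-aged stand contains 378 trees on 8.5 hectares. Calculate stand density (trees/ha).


Formula: Stand Density = N_trees / Area_ha
Density = 378 trees / 8.5 ha
Density = 44 trees/ha

44


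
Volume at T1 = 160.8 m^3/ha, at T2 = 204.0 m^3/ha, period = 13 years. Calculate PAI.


Formula: PAI = (V_T2 - V_T1) / (T2 - T1)
Volume increment = 204.0 - 160.8 = 43.2 m^3/ha
PAI = 43.2 / 13 = 3.32 m^3/ha/year

3.32


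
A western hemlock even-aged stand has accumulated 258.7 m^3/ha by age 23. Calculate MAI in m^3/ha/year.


Formula: MAI = Total Volume / Stand Age
MAI = 258.7 m^3/ha / 23 years
MAI = 11.25 m^3/ha/year

11.25


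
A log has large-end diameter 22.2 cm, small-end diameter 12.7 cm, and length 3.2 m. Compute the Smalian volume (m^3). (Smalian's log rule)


Smalian: V = (A1 + A2)/2 * L,  A = pi*(D/200)^2
A1 = pi*(22.2/200)^2 = 0.038708 m^2
A2 = pi*(12.7/200)^2 = 0.012668 m^2
V = (0.038708+0.012668)/2*3.2 = 0.0822 m^3

0.0822


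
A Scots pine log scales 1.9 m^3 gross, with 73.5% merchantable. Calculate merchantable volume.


Formula: MV = V_total * (merchantable_pct / 100)
Merchantable fraction = 73.5% / 100 = 0.735
MV = 1.9 m^3 * 0.735 = 1.397 m^3

1.397


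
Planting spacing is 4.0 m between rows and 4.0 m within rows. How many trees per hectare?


Formula: TPH = 10000 m^2/ha / (spacing_x * spacing_y)
Area per tree = 4.0 m * 4.0 m = 16.0 m^2
TPH = 10000 / 16.0 = 625 trees/ha

625


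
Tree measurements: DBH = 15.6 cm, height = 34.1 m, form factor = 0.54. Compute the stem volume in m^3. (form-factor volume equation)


Formula: V = pi * (DBH/200)^2 * H * ff
Radius = DBH/200 = 15.6/200 = 0.078 m
Radius^2 = 0.078^2 = 0.006084 m^2
V = pi * 0.006084 * 34.1 * 0.54
V = 0.352 m^3

0.352


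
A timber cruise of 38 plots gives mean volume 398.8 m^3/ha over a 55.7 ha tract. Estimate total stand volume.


Formula: Total Volume = Mean Volume per ha * Total Area
Total Volume = 398.8 m^3/ha * 55.7 ha
Total Volume = 22213 m^3

22213


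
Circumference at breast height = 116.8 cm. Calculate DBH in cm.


Formula: DBH = C / pi
DBH = 116.8 / pi
pi = 3.14159...
DBH = 37.2 cm

37.2


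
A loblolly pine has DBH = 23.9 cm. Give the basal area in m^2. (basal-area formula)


Formula: BA = pi * (DBH/2)^2 / 10000  (cm^2 to m^2)
Radius = DBH/2 = 23.9/2 = 11.95 cm
BA = pi * 11.95^2 / 10000
   = 448.6273 cm^2 / 10000
   = 0.0449 m^2

0.0449


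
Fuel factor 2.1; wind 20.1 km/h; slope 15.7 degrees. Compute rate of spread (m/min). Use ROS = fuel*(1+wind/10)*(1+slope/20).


Formula: ROS = fuel * (1 + wind/10) * (1 + slope/20)
Wind factor = 1 + 20.1/10 = 3.01
Slope factor = 1 + 15.7/20 = 1.785
ROS = 2.1 * 3.01 * 1.785 = 11.28 m/min

11.28


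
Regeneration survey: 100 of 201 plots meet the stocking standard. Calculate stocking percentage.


Formula: Stocking % = stocked plots / total plots * 100
Stocking = 100 / 201 * 100
Stocking = 0.4975 * 100 = 49.8%

49.8


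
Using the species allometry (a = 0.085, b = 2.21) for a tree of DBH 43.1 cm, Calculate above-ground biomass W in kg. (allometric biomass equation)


Formula: W = a * DBH^b  (allometric power law)
DBH^b = 43.1^2.21 = 4094.4424
W = 0.085 * 4094.4424 = 348.0 kg

348.0


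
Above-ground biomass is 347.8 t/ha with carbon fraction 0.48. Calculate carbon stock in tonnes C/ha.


Formula: Carbon Stock = Biomass * Carbon Fraction
C = 347.8 t/ha * 0.48
C = 166.9 t C/ha

166.9


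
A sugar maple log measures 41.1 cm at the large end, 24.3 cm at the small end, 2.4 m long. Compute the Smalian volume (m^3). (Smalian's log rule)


Smalian: V = (A1 + A2)/2 * L,  A = pi*(D/200)^2
A1 = pi*(41.1/200)^2 = 0.13267 m^2
A2 = pi*(24.3/200)^2 = 0.046377 m^2
V = (0.13267+0.046377)/2*2.4 = 0.2149 m^3

0.2149


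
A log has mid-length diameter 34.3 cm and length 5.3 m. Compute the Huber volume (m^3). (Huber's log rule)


Huber: V = Am * L,  Am = pi*(Dm/200)^2
Am = pi*(34.3/200)^2 = 0.092401 m^2
V = 0.092401*5.3 = 0.4897 m^3

0.4897


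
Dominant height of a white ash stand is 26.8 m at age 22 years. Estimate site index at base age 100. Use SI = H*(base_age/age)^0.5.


Formula: SI = H_dom * (base_age / age)^0.5
Age ratio = 100 / 22 = 4.54545
sqrt(age_ratio) = 2.13201
SI = 26.8 * 2.13201 = 57.1 m

57.1


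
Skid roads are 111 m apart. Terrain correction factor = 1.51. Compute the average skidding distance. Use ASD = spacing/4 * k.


Formula: ASD = (spacing / 4) * correction
Uncorrected distance = spacing / 4 = 111 / 4 = 27.75 m
ASD = 27.75 * 1.51 = 42 m

42


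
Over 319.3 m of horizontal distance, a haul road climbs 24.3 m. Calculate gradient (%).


Formula: Gradient = rise / run * 100
Gradient = 24.3 / 319.3 * 100 = 7.6%

7.6


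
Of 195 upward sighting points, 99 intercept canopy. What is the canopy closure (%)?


Formula: Canopy closure = covered points / total points * 100
Closure = 99 / 195 * 100
Closure = 0.5077 * 100 = 50.8%

50.8


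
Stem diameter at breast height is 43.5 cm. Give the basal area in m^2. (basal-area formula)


Formula: BA = pi * (DBH/2)^2 / 10000  (cm^2 to m^2)
Radius = DBH/2 = 43.5/2 = 21.75 cm
BA = pi * 21.75^2 / 10000
   = 1486.1697 cm^2 / 10000
   = 0.1486 m^2

0.1486


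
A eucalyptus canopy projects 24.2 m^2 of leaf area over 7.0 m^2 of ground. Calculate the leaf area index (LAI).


Formula: LAI = total leaf area / ground area  (dimensionless)
LAI = 24.2 m^2 / 7.0 m^2
LAI = 3.46

3.46


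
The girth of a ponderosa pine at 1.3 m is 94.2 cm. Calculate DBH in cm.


Formula: DBH = C / pi
DBH = 94.2 / pi
pi = 3.14159...
DBH = 30.0 cm

30.0


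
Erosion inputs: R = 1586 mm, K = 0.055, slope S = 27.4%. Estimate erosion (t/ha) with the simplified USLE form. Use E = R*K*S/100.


Formula: E = R * K * S / 100  (simplified USLE)
R * K = 1586 * 0.055 = 87.23
E = 87.23 * 27.4 / 100 = 23.9 t/ha

23.9


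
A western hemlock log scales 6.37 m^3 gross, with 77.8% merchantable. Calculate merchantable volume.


Formula: MV = V_total * (merchantable_pct / 100)
Merchantable fraction = 77.8% / 100 = 0.778
MV = 6.37 m^3 * 0.778 = 4.956 m^3

4.956


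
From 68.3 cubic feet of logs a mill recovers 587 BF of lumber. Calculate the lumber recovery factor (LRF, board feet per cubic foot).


Formula: LRF = Lumber Output (BF) / Log Input (ft^3)
LRF = 587 BF / 68.3 ft^3
LRF = 8.59 BF/ft^3

8.59


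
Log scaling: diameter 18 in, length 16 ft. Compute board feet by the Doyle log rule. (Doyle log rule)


Doyle: BF = (D - 4)^2 * L / 16
Adjusted diameter = 18 - 4 = 14 in
(D-4)^2 = 14^2 = 196
BF = 196 * 16 / 16 = 196 BF

196


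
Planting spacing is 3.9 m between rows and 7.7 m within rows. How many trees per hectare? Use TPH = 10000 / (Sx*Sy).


Formula: TPH = 10000 m^2/ha / (spacing_x * spacing_y)
Area per tree = 3.9 m * 7.7 m = 30.03 m^2
TPH = 10000 / 30.03 = 333 trees/ha

333


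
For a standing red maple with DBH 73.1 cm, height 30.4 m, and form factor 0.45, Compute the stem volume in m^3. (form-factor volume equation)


Formula: V = pi * (DBH/200)^2 * H * ff
Radius = DBH/200 = 73.1/200 = 0.3655 m
Radius^2 = 0.3655^2 = 0.13359025 m^2
V = pi * 0.13359025 * 30.4 * 0.45
V = 5.741 m^3

5.741


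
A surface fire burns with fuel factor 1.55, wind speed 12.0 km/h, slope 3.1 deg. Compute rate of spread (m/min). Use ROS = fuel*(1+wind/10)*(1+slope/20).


Formula: ROS = fuel * (1 + wind/10) * (1 + slope/20)
Wind factor = 1 + 12.0/10 = 2.2
Slope factor = 1 + 3.1/20 = 1.155
ROS = 1.55 * 2.2 * 1.155 = 3.94 m/min

3.94


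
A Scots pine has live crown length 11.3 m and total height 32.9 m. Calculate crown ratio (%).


Formula: Crown Ratio = (Crown Length / Total Height) * 100
CR = (11.3 m / 32.9 m) * 100
CR = 0.3435 * 100 = 34.3%

34.3


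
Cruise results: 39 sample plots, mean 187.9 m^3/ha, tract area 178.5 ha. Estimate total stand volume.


Formula: Total Volume = Mean Volume per ha * Total Area
Total Volume = 187.9 m^3/ha * 178.5 ha
Total Volume = 33540 m^3

33540


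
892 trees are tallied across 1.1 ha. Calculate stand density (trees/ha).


Formula: Stand Density = N_trees / Area_ha
Density = 892 trees / 1.1 ha
Density = 811 trees/ha

811


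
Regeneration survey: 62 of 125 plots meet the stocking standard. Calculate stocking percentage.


Formula: Stocking % = stocked plots / total plots * 100
Stocking = 62 / 125 * 100
Stocking = 0.496 * 100 = 49.6%

49.6


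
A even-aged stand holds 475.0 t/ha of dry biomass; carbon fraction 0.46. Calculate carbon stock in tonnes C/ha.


Formula: Carbon Stock = Biomass * Carbon Fraction
C = 475.0 t/ha * 0.46
C = 218.5 t C/ha

218.5


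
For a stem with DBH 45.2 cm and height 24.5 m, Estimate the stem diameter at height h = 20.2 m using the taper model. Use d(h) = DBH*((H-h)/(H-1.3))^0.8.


Taper: d(h) = DBH * ((H - h) / (H - 1.3))^0.8
Numerator = H - h = 24.5 - 20.2 = 4.3 m
Denominator = H - 1.3 = 24.5 - 1.3 = 23.2 m
Ratio = 4.3 / 23.2 = 0.18534
d = 45.2 * 0.18534^0.8 = 11.7 cm

11.7


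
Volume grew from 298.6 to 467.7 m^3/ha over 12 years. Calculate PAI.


Formula: PAI = (V_T2 - V_T1) / (T2 - T1)
Volume increment = 467.7 - 298.6 = 169.1 m^3/ha
PAI = 169.1 / 12 = 14.09 m^3/ha/year

14.09


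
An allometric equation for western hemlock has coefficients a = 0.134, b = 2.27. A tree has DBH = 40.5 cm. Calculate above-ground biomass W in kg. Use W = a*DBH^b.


Formula: W = a * DBH^b  (allometric power law)
DBH^b = 40.5^2.27 = 4455.7714
W = 0.134 * 4455.7714 = 597.1 kg

597.1


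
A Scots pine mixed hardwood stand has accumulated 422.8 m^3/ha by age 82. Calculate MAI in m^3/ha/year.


Formula: MAI = Total Volume / Stand Age
MAI = 422.8 m^3/ha / 82 years
MAI = 5.16 m^3/ha/year

5.16
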